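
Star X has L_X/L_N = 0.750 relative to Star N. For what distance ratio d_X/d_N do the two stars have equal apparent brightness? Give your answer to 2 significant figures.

Equal flux requires L_X/d_X² = L_N/d_N², so d_X/d_N = √(L_X/L_N)
= √(0.750) = 0.8660.

0.87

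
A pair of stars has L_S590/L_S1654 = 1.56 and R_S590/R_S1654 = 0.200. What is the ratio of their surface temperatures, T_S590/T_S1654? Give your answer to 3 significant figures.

2.50

L ∝ R²T⁴ gives T ∝ (L/R²)^(1/4), so
T_S590/T_S1654 = (1.56 / 0.200²)^(1/4) = (39.00)^(1/4) = 2.499.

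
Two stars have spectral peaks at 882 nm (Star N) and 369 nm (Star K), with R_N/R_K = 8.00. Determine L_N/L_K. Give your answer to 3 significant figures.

Wien's law gives T ∝ 1/λ_max, so T_N/T_K = λ_K/λ_N = 369/882 = 0.4184.
Then L ∝ R²T⁴ gives L_N/L_K = (8.00)² × (0.4184)⁴ = 64.00 × 0.03064 = 1.961.

1.96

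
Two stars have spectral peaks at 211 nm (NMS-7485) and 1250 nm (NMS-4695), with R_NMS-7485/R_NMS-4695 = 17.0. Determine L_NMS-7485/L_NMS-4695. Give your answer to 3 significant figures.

3.56×10^5

Wien's law gives T ∝ 1/λ_max, so T_NMS-7485/T_NMS-4695 = λ_NMS-4695/λ_NMS-7485 = 1250/211 = 5.924.
Then L ∝ R²T⁴ gives L_NMS-7485/L_NMS-4695 = (17.0)² × (5.924)⁴ = 289.0 × 1232 = 3.560×10^5.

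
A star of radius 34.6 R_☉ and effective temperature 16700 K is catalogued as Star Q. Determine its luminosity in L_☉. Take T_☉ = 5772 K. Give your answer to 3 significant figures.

L/L_☉ = (R/R_☉)² (T/T_☉)⁴ = (34.6)² × (16700/5772)⁴
       = 1197 × (2.893)⁴ = 1197 × 70.07 = 8.389×10^4.

8.39×10^4 L_☉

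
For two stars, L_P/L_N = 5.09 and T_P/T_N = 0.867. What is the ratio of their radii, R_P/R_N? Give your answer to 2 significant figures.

3.0

L ∝ R²T⁴ gives R ∝ √L / T², so
R_P/R_N = √(5.09) / (0.867)² = 2.256 / 0.7517 = 3.001.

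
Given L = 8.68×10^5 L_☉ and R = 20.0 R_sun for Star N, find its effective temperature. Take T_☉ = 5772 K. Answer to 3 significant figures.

T/T_☉ = (L/L_☉)^(1/4) / (R/R_☉)^(1/2)
T = 5772 × (8.68×10^5)^(1/4) / √(20.0) = 5772 × 30.52 / 4.472 = 3.940×10^4 K.

3.94×10^4 K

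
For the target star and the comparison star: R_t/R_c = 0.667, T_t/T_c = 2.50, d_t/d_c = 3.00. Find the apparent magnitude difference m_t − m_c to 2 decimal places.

-0.71

L_t/L_c = (0.667)²(2.50)⁴ = 17.38.
F_t/F_c = (L_t/L_c)/(d_t/d_c)² = 17.38/9.000 = 1.931.
m_t − m_c = −2.5 log₁₀(1.931) = -0.71.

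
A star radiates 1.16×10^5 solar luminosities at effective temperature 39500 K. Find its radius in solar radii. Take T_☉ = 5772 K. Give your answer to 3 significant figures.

7.27 solar radii

R/R_☉ = √(L/L_☉) / (T/T_☉)² = √(1.16×10^5) / (6.843)²
       = 340.6 / 46.83 = 7.273.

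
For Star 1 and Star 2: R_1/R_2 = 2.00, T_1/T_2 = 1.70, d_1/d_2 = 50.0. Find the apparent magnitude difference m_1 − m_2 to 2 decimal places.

4.69

L_1/L_2 = (2.00)²(1.70)⁴ = 33.41.
F_1/F_2 = (L_1/L_2)/(d_1/d_2)² = 33.41/2500 = 0.01336.
m_1 − m_2 = −2.5 log₁₀(0.01336) = 4.69.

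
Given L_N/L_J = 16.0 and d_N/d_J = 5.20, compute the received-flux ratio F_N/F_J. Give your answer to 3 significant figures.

0.592

F = L/(4πd²), so F_N/F_J = (L_N/L_J) / (d_N/d_J)²
= 16.0 / (5.20)² = 16.0 / 27.04 = 0.5917.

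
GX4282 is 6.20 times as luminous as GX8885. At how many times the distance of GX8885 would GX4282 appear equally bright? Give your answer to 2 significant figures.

2.5

Equal flux requires L_GX4282/d_GX4282² = L_GX8885/d_GX8885², so d_GX4282/d_GX8885 = √(L_GX4282/L_GX8885)
= √(6.20) = 2.490.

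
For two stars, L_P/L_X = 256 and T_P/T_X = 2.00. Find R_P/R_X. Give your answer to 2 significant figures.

L ∝ R²T⁴ gives R ∝ √L / T², so
R_P/R_X = √(256) / (2.00)² = 16.00 / 4.000 = 4.000.

4.0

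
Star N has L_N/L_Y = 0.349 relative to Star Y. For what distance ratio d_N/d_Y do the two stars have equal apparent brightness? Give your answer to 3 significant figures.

0.591

Equal flux requires L_N/d_N² = L_Y/d_Y², so d_N/d_Y = √(L_N/L_Y)
= √(0.349) = 0.5908.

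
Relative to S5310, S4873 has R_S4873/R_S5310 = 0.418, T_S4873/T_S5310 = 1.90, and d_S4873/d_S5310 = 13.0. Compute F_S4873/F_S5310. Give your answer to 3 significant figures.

L_S4873/L_S5310 = (R_S4873/R_S5310)²(T_S4873/T_S5310)⁴ = (0.418)² × (1.90)⁴ = 2.277.
F_S4873/F_S5310 = (L_S4873/L_S5310)/(d_S4873/d_S5310)² = 2.277 / (13.0)² = 0.01347.

0.0135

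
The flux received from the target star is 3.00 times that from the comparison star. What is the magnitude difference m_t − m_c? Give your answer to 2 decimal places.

-1.19

m_t − m_c = −2.5 log₁₀(F_t/F_c) = −2.5 log₁₀(3.00) = −2.5 × (0.477) = -1.193.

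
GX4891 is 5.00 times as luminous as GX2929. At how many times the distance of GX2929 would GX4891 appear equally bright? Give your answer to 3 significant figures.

Equal flux requires L_GX4891/d_GX4891² = L_GX2929/d_GX2929², so d_GX4891/d_GX2929 = √(L_GX4891/L_GX2929)
= √(5.00) = 2.236.

2.24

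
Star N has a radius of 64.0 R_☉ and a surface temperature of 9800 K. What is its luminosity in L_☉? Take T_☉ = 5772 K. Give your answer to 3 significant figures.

L/L_☉ = (R/R_☉)² (T/T_☉)⁴ = (64.0)² × (9800/5772)⁴
       = 4096 × (1.698)⁴ = 4096 × 8.310 = 3.404×10^4.

3.40×10^4 L_☉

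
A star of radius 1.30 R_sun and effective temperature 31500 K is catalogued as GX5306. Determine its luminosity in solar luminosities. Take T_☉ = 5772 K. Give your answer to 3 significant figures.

L/L_☉ = (R/R_☉)² (T/T_☉)⁴ = (1.30)² × (31500/5772)⁴
       = 1.690 × (5.457)⁴ = 1.690 × 887.0 = 1499.

1.50×10^3 solar luminosities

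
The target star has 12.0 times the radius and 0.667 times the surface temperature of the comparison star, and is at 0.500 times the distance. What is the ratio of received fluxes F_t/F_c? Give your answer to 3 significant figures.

L_t/L_c = (R_t/R_c)²(T_t/T_c)⁴ = (12.0)² × (0.667)⁴ = 28.50.
F_t/F_c = (L_t/L_c)/(d_t/d_c)² = 28.50 / (0.500)² = 114.0.

114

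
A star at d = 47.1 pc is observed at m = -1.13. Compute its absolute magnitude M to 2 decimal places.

-4.50

M = m − 5 log₁₀(d/10 pc) = -1.13 − 5 log₁₀(47.1/10)
  = -1.13 − 5 × 0.673 = -1.13 − 3.37 = -4.50.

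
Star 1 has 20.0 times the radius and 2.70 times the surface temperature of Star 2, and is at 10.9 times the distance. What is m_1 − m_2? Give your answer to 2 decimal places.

L_1/L_2 = (20.0)²(2.70)⁴ = 2.126×10^4.
F_1/F_2 = (L_1/L_2)/(d_1/d_2)² = 2.126×10^4/118.8 = 178.9.
m_1 − m_2 = −2.5 log₁₀(178.9) = -5.63.

-5.63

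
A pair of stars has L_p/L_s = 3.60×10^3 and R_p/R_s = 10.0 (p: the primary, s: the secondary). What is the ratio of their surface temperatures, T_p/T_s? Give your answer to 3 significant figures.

L ∝ R²T⁴ gives T ∝ (L/R²)^(1/4), so
T_p/T_s = (3.60×10^3 / 10.0²)^(1/4) = (36.00)^(1/4) = 2.449.

2.45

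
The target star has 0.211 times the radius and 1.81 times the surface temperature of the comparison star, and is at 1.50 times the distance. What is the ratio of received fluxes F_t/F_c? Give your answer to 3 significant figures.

L_t/L_c = (R_t/R_c)²(T_t/T_c)⁴ = (0.211)² × (1.81)⁴ = 0.4778.
F_t/F_c = (L_t/L_c)/(d_t/d_c)² = 0.4778 / (1.50)² = 0.2124.

0.212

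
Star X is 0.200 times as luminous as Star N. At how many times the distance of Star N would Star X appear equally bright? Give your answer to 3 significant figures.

0.447

Equal flux requires L_X/d_X² = L_N/d_N², so d_X/d_N = √(L_X/L_N)
= √(0.200) = 0.4472.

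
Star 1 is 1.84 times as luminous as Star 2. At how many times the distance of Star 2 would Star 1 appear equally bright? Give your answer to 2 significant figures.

Equal flux requires L_1/d_1² = L_2/d_2², so d_1/d_2 = √(L_1/L_2)
= √(1.84) = 1.356.

1.4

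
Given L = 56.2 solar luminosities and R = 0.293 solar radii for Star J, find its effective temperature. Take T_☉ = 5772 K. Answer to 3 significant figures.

T/T_☉ = (L/L_☉)^(1/4) / (R/R_☉)^(1/2)
T = 5772 × (56.2)^(1/4) / √(0.293) = 5772 × 2.738 / 0.5413 = 2.920×10^4 K.

2.92×10^4 K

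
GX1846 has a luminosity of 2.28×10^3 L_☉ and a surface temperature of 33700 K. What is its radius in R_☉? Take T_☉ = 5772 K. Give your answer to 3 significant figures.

R/R_☉ = √(L/L_☉) / (T/T_☉)² = √(2.28×10^3) / (5.839)²
       = 47.75 / 34.09 = 1.401.

1.40 R_☉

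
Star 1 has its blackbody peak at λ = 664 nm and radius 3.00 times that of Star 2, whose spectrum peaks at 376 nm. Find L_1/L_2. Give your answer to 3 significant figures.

Wien's law gives T ∝ 1/λ_max, so T_1/T_2 = λ_2/λ_1 = 376/664 = 0.5663.
Then L ∝ R²T⁴ gives L_1/L_2 = (3.00)² × (0.5663)⁴ = 9.000 × 0.1028 = 0.9254.

0.925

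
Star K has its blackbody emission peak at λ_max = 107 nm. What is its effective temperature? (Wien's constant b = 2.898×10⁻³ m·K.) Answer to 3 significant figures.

T = b/λ_max = 2.898×10⁻³ / (107×10⁻⁹) = 2.708×10^4 K.

2.71×10^4 K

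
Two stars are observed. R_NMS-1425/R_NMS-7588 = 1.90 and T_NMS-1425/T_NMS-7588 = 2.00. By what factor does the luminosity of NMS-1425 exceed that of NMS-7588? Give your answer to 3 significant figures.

From the Stefan–Boltzmann law, L ∝ R²T⁴, so
L_NMS-1425/L_NMS-7588 = (R_NMS-1425/R_NMS-7588)² (T_NMS-1425/T_NMS-7588)⁴ = (1.90)² × (2.00)⁴ = 3.610 × 16.00 = 57.76.

57.8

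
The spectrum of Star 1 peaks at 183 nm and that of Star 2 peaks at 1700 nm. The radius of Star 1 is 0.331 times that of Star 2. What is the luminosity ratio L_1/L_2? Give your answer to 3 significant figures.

816

Wien's law gives T ∝ 1/λ_max, so T_1/T_2 = λ_2/λ_1 = 1700/183 = 9.290.
Then L ∝ R²T⁴ gives L_1/L_2 = (0.331)² × (9.290)⁴ = 0.1096 × 7447 = 815.9.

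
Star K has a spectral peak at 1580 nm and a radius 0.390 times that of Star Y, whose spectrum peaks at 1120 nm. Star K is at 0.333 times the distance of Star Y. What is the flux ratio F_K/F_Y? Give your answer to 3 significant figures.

0.346

Wien's law: T_K/T_Y = λ_Y/λ_K = 1120/1580 = 0.7089.
L_K/L_Y = (R_K/R_Y)²(T_K/T_Y)⁴ = (0.390)²(0.7089)⁴ = 0.03840.
F_K/F_Y = (L_K/L_Y)/(d_K/d_Y)² = 0.03840/(0.333)² = 0.3463.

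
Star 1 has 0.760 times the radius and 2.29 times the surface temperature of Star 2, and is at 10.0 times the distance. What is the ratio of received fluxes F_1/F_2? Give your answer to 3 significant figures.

L_1/L_2 = (R_1/R_2)²(T_1/T_2)⁴ = (0.760)² × (2.29)⁴ = 15.88.
F_1/F_2 = (L_1/L_2)/(d_1/d_2)² = 15.88 / (10.0)² = 0.1588.

0.159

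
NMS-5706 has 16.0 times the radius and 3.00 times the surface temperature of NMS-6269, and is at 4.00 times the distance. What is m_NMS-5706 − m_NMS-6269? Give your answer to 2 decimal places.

L_NMS-5706/L_NMS-6269 = (16.0)²(3.00)⁴ = 2.074×10^4.
F_NMS-5706/F_NMS-6269 = (L_NMS-5706/L_NMS-6269)/(d_NMS-5706/d_NMS-6269)² = 2.074×10^4/16.00 = 1296.
m_NMS-5706 − m_NMS-6269 = −2.5 log₁₀(1296) = -7.78.

-7.78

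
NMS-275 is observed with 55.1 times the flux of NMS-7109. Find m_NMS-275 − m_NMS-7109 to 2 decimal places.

m_NMS-275 − m_NMS-7109 = −2.5 log₁₀(F_NMS-275/F_NMS-7109) = −2.5 log₁₀(55.1) = −2.5 × (1.741) = -4.353.

-4.35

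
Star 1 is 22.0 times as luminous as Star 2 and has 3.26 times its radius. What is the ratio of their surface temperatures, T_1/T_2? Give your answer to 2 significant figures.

L ∝ R²T⁴ gives T ∝ (L/R²)^(1/4), so
T_1/T_2 = (22.0 / 3.26²)^(1/4) = (2.070)^(1/4) = 1.199.

1.2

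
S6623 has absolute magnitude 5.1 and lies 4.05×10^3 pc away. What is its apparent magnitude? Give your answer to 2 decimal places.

18.14

m = M + 5 log₁₀(d/10 pc) = 5.1 + 5 log₁₀(4.05×10^3/10)
  = 5.1 + 5 × 2.607 = 5.1 + 13.04 = 18.14.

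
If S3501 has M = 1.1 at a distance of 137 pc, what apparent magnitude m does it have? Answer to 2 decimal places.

m = M + 5 log₁₀(d/10 pc) = 1.1 + 5 log₁₀(137/10)
  = 1.1 + 5 × 1.137 = 1.1 + 5.68 = 6.78.

6.78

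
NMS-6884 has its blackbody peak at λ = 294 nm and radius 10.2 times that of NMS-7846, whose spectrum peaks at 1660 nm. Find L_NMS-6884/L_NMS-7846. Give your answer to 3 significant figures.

1.06×10^5

Wien's law gives T ∝ 1/λ_max, so T_NMS-6884/T_NMS-7846 = λ_NMS-7846/λ_NMS-6884 = 1660/294 = 5.646.
Then L ∝ R²T⁴ gives L_NMS-6884/L_NMS-7846 = (10.2)² × (5.646)⁴ = 104.0 × 1016 = 1.057×10^5.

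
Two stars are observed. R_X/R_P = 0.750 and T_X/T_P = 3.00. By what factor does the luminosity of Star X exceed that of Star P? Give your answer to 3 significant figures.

45.6

From the Stefan–Boltzmann law, L ∝ R²T⁴, so
L_X/L_P = (R_X/R_P)² (T_X/T_P)⁴ = (0.750)² × (3.00)⁴ = 0.5625 × 81.00 = 45.56.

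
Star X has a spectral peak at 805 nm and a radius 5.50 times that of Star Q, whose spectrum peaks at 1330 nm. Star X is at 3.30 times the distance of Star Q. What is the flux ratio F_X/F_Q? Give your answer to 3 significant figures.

20.7

Wien's law: T_X/T_Q = λ_Q/λ_X = 1330/805 = 1.652.
L_X/L_Q = (R_X/R_Q)²(T_X/T_Q)⁴ = (5.50)²(1.652)⁴ = 225.4.
F_X/F_Q = (L_X/L_Q)/(d_X/d_Q)² = 225.4/(3.30)² = 20.70.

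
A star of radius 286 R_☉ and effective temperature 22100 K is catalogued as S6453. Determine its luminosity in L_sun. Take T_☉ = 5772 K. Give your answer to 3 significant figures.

1.76×10^7 L_sun

L/L_☉ = (R/R_☉)² (T/T_☉)⁴ = (286)² × (22100/5772)⁴
       = 8.180×10^4 × (3.829)⁴ = 8.180×10^4 × 214.9 = 1.758×10^7.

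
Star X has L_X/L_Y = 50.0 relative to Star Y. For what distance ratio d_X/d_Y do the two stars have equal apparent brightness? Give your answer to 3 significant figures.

Equal flux requires L_X/d_X² = L_Y/d_Y², so d_X/d_Y = √(L_X/L_Y)
= √(50.0) = 7.071.

7.07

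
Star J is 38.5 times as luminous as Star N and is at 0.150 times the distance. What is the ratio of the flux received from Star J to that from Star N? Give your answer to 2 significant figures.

1.7×10^3

F = L/(4πd²), so F_J/F_N = (L_J/L_N) / (d_J/d_N)²
= 38.5 / (0.150)² = 38.5 / 0.02250 = 1711.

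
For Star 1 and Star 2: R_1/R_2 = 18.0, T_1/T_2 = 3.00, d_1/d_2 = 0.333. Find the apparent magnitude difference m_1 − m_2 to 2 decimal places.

-13.44

L_1/L_2 = (18.0)²(3.00)⁴ = 2.624×10^4.
F_1/F_2 = (L_1/L_2)/(d_1/d_2)² = 2.624×10^4/0.1109 = 2.367×10^5.
m_1 − m_2 = −2.5 log₁₀(2.367×10^5) = -13.44.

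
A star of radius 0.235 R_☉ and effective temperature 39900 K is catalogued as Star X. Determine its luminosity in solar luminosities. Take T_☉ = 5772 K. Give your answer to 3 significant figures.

L/L_☉ = (R/R_☉)² (T/T_☉)⁴ = (0.235)² × (39900/5772)⁴
       = 0.05522 × (6.913)⁴ = 0.05522 × 2283 = 126.1.

126 solar luminosities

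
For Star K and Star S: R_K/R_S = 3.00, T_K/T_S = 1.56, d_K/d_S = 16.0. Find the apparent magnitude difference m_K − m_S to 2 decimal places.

1.70

L_K/L_S = (3.00)²(1.56)⁴ = 53.30.
F_K/F_S = (L_K/L_S)/(d_K/d_S)² = 53.30/256.0 = 0.2082.
m_K − m_S = −2.5 log₁₀(0.2082) = 1.70.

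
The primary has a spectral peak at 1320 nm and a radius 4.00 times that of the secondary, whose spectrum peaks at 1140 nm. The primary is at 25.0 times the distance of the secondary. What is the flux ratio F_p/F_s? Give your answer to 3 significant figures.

0.0142

Wien's law: T_p/T_s = λ_s/λ_p = 1140/1320 = 0.8636.
L_p/L_s = (R_p/R_s)²(T_p/T_s)⁴ = (4.00)²(0.8636)⁴ = 8.901.
F_p/F_s = (L_p/L_s)/(d_p/d_s)² = 8.901/(25.0)² = 0.01424.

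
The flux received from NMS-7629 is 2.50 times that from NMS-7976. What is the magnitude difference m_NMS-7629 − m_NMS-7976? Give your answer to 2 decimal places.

-0.99

m_NMS-7629 − m_NMS-7976 = −2.5 log₁₀(F_NMS-7629/F_NMS-7976) = −2.5 log₁₀(2.50) = −2.5 × (0.398) = -0.995.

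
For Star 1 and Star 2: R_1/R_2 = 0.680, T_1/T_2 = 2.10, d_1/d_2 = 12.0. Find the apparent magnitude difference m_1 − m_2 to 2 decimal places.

L_1/L_2 = (0.680)²(2.10)⁴ = 8.993.
F_1/F_2 = (L_1/L_2)/(d_1/d_2)² = 8.993/144.0 = 0.06245.
m_1 − m_2 = −2.5 log₁₀(0.06245) = 3.01.

3.01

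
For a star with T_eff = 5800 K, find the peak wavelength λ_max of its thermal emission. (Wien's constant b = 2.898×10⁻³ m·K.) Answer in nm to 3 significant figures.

λ_max = b/T = 2.898×10⁻³ / 5800 = 5.00×10^-7 m = 499.7 nm.

500 nm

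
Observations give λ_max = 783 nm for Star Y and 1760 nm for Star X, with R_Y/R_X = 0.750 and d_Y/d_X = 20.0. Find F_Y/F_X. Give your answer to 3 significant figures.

Wien's law: T_Y/T_X = λ_X/λ_Y = 1760/783 = 2.248.
L_Y/L_X = (R_Y/R_X)²(T_Y/T_X)⁴ = (0.750)²(2.248)⁴ = 14.36.
F_Y/F_X = (L_Y/L_X)/(d_Y/d_X)² = 14.36/(20.0)² = 0.03590.

0.0359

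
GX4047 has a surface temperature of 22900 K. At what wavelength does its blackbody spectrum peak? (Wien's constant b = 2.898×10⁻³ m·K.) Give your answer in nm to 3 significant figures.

127 nm

λ_max = b/T = 2.898×10⁻³ / 22900 = 1.27×10^-7 m = 126.6 nm.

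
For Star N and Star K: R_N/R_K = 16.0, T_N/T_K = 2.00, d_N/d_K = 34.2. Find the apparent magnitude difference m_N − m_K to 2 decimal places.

L_N/L_K = (16.0)²(2.00)⁴ = 4096.
F_N/F_K = (L_N/L_K)/(d_N/d_K)² = 4096/1170 = 3.502.
m_N − m_K = −2.5 log₁₀(3.502) = -1.36.

-1.36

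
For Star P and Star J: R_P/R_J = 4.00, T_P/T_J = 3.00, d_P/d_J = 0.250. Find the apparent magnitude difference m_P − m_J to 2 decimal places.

L_P/L_J = (4.00)²(3.00)⁴ = 1296.
F_P/F_J = (L_P/L_J)/(d_P/d_J)² = 1296/0.06250 = 2.074×10^4.
m_P − m_J = −2.5 log₁₀(2.074×10^4) = -10.79.

-10.79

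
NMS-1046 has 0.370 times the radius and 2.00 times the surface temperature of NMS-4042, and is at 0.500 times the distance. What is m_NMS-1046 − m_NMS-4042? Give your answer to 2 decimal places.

-2.36

L_NMS-1046/L_NMS-4042 = (0.370)²(2.00)⁴ = 2.190.
F_NMS-1046/F_NMS-4042 = (L_NMS-1046/L_NMS-4042)/(d_NMS-1046/d_NMS-4042)² = 2.190/0.2500 = 8.762.
m_NMS-1046 − m_NMS-4042 = −2.5 log₁₀(8.762) = -2.36.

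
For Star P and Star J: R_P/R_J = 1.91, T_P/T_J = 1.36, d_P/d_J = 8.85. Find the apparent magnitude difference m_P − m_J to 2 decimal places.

L_P/L_J = (1.91)²(1.36)⁴ = 12.48.
F_P/F_J = (L_P/L_J)/(d_P/d_J)² = 12.48/78.32 = 0.1593.
m_P − m_J = −2.5 log₁₀(0.1593) = 1.99.

1.99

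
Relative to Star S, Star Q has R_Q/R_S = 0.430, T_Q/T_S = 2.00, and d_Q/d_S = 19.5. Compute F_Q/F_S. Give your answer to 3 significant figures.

0.00778

L_Q/L_S = (R_Q/R_S)²(T_Q/T_S)⁴ = (0.430)² × (2.00)⁴ = 2.958.
F_Q/F_S = (L_Q/L_S)/(d_Q/d_S)² = 2.958 / (19.5)² = 0.007780.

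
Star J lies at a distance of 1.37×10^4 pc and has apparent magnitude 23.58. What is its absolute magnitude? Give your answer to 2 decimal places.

M = m − 5 log₁₀(d/10 pc) = 23.58 − 5 log₁₀(1.37×10^4/10)
  = 23.58 − 5 × 3.137 = 23.58 − 15.68 = 7.90.

7.90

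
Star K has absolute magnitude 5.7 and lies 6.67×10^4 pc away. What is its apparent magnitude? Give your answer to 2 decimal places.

m = M + 5 log₁₀(d/10 pc) = 5.7 + 5 log₁₀(6.67×10^4/10)
  = 5.7 + 5 × 3.824 = 5.7 + 19.12 = 24.82.

24.82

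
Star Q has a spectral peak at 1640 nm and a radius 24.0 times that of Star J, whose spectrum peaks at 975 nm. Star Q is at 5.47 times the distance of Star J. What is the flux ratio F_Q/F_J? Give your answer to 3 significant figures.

Wien's law: T_Q/T_J = λ_J/λ_Q = 975/1640 = 0.5945.
L_Q/L_J = (R_Q/R_J)²(T_Q/T_J)⁴ = (24.0)²(0.5945)⁴ = 71.96.
F_Q/F_J = (L_Q/L_J)/(d_Q/d_J)² = 71.96/(5.47)² = 2.405.

2.40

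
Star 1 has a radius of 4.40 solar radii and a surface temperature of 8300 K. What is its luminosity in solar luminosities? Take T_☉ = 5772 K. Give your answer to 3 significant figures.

82.8 solar luminosities

L/L_☉ = (R/R_☉)² (T/T_☉)⁴ = (4.40)² × (8300/5772)⁴
       = 19.36 × (1.438)⁴ = 19.36 × 4.276 = 82.78.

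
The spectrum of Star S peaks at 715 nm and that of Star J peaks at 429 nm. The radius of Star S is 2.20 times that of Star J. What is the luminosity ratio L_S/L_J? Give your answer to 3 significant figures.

0.627

Wien's law gives T ∝ 1/λ_max, so T_S/T_J = λ_J/λ_S = 429/715 = 0.6000.
Then L ∝ R²T⁴ gives L_S/L_J = (2.20)² × (0.6000)⁴ = 4.840 × 0.1296 = 0.6273.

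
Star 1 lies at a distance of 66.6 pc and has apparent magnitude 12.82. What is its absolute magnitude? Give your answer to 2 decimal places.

M = m − 5 log₁₀(d/10 pc) = 12.82 − 5 log₁₀(66.6/10)
  = 12.82 − 5 × 0.823 = 12.82 − 4.12 = 8.70.

8.70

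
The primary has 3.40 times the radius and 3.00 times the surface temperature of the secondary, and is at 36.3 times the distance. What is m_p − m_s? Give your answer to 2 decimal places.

0.37

L_p/L_s = (3.40)²(3.00)⁴ = 936.4.
F_p/F_s = (L_p/L_s)/(d_p/d_s)² = 936.4/1318 = 0.7106.
m_p − m_s = −2.5 log₁₀(0.7106) = 0.37.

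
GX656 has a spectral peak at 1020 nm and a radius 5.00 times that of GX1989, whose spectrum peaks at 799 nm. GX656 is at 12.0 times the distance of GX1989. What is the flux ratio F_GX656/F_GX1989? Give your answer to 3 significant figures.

0.0654

Wien's law: T_GX656/T_GX1989 = λ_GX1989/λ_GX656 = 799/1020 = 0.7833.
L_GX656/L_GX1989 = (R_GX656/R_GX1989)²(T_GX656/T_GX1989)⁴ = (5.00)²(0.7833)⁴ = 9.413.
F_GX656/F_GX1989 = (L_GX656/L_GX1989)/(d_GX656/d_GX1989)² = 9.413/(12.0)² = 0.06537.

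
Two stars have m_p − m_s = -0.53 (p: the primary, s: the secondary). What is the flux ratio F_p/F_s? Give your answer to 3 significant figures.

1.63

F_p/F_s = 10^(−(m_p − m_s)/2.5) = 10^(0.53/2.5) = 10^0.212 = 1.629.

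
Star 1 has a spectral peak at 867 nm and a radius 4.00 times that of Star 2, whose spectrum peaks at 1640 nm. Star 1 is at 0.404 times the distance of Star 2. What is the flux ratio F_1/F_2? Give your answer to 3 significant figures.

1.26×10^3

Wien's law: T_1/T_2 = λ_2/λ_1 = 1640/867 = 1.892.
L_1/L_2 = (R_1/R_2)²(T_1/T_2)⁴ = (4.00)²(1.892)⁴ = 204.8.
F_1/F_2 = (L_1/L_2)/(d_1/d_2)² = 204.8/(0.404)² = 1255.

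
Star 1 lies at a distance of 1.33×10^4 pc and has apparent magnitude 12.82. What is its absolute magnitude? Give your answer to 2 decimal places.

M = m − 5 log₁₀(d/10 pc) = 12.82 − 5 log₁₀(1.33×10^4/10)
  = 12.82 − 5 × 3.124 = 12.82 − 15.62 = -2.80.

-2.80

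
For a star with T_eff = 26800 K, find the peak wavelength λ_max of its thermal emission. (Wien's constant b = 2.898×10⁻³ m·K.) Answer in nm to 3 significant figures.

λ_max = b/T = 2.898×10⁻³ / 26800 = 1.08×10^-7 m = 108.1 nm.

108 nm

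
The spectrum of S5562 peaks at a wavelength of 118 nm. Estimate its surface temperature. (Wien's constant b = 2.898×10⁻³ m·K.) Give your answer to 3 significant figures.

T = b/λ_max = 2.898×10⁻³ / (118×10⁻⁹) = 2.456×10^4 K.

2.46×10^4 K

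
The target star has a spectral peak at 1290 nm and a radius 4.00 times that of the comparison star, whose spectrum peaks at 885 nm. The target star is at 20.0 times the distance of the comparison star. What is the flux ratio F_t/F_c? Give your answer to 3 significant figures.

0.00886

Wien's law: T_t/T_c = λ_c/λ_t = 885/1290 = 0.6860.
L_t/L_c = (R_t/R_c)²(T_t/T_c)⁴ = (4.00)²(0.6860)⁴ = 3.544.
F_t/F_c = (L_t/L_c)/(d_t/d_c)² = 3.544/(20.0)² = 0.008861.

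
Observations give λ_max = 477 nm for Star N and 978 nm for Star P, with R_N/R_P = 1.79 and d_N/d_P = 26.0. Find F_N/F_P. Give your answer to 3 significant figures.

Wien's law: T_N/T_P = λ_P/λ_N = 978/477 = 2.050.
L_N/L_P = (R_N/R_P)²(T_N/T_P)⁴ = (1.79)²(2.050)⁴ = 56.62.
F_N/F_P = (L_N/L_P)/(d_N/d_P)² = 56.62/(26.0)² = 0.08376.

0.0838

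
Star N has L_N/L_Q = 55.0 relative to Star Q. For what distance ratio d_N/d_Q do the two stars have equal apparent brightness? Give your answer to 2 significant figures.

Equal flux requires L_N/d_N² = L_Q/d_Q², so d_N/d_Q = √(L_N/L_Q)
= √(55.0) = 7.416.

7.4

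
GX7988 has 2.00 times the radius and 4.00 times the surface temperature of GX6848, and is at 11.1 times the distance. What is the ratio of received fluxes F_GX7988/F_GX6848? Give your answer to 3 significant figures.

L_GX7988/L_GX6848 = (R_GX7988/R_GX6848)²(T_GX7988/T_GX6848)⁴ = (2.00)² × (4.00)⁴ = 1024.
F_GX7988/F_GX6848 = (L_GX7988/L_GX6848)/(d_GX7988/d_GX6848)² = 1024 / (11.1)² = 8.311.

8.31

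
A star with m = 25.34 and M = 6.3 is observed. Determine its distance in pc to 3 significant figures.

m − M = 5 log₁₀(d/10 pc)
25.34 − (6.3) = 19.04 = 5 log₁₀(d/10)
d = 10 × 10^(19.04/5) = 10 × 10^3.808 = 6.427×10^4 pc.

6.43×10^4 pc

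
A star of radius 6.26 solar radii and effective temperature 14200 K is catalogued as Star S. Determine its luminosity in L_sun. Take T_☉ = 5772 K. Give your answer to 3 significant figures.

L/L_☉ = (R/R_☉)² (T/T_☉)⁴ = (6.26)² × (14200/5772)⁴
       = 39.19 × (2.460)⁴ = 39.19 × 36.63 = 1435.

1.44×10^3 L_sun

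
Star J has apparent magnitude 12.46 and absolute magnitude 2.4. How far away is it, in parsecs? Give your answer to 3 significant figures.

1.03×10^3 pc

m − M = 5 log₁₀(d/10 pc)
12.46 − (2.4) = 10.06 = 5 log₁₀(d/10)
d = 10 × 10^(10.06/5) = 10 × 10^2.012 = 1028 pc.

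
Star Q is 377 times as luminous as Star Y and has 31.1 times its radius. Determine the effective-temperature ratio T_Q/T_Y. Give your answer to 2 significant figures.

0.79

L ∝ R²T⁴ gives T ∝ (L/R²)^(1/4), so
T_Q/T_Y = (377 / 31.1²)^(1/4) = (0.3898)^(1/4) = 0.7901.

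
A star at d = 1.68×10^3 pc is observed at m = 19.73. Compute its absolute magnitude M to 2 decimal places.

8.60

M = m − 5 log₁₀(d/10 pc) = 19.73 − 5 log₁₀(1.68×10^3/10)
  = 19.73 − 5 × 2.225 = 19.73 − 11.13 = 8.60.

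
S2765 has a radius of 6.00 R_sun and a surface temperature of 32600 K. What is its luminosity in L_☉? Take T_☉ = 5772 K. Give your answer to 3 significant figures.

3.66×10^4 L_☉

L/L_☉ = (R/R_☉)² (T/T_☉)⁴ = (6.00)² × (32600/5772)⁴
       = 36.00 × (5.648)⁴ = 36.00 × 1018 = 3.663×10^4.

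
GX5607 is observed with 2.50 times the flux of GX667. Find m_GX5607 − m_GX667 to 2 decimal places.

m_GX5607 − m_GX667 = −2.5 log₁₀(F_GX5607/F_GX667) = −2.5 log₁₀(2.50) = −2.5 × (0.398) = -0.995.

-0.99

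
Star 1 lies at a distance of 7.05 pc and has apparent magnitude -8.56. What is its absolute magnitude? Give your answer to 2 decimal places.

M = m − 5 log₁₀(d/10 pc) = -8.56 − 5 log₁₀(7.05/10)
  = -8.56 − 5 × -0.152 = -8.56 − -0.76 = -7.80.

-7.80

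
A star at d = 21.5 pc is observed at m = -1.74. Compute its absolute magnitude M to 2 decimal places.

M = m − 5 log₁₀(d/10 pc) = -1.74 − 5 log₁₀(21.5/10)
  = -1.74 − 5 × 0.332 = -1.74 − 1.66 = -3.40.

-3.40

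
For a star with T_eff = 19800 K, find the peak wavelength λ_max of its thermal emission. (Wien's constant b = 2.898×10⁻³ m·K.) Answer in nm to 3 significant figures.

λ_max = b/T = 2.898×10⁻³ / 19800 = 1.46×10^-7 m = 146.4 nm.

146 nm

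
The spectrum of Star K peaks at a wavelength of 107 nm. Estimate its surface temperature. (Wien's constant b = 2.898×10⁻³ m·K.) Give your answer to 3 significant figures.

2.71×10^4 K

T = b/λ_max = 2.898×10⁻³ / (107×10⁻⁹) = 2.708×10^4 K.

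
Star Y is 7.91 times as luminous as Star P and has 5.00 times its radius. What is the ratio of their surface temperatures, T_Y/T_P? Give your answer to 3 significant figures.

L ∝ R²T⁴ gives T ∝ (L/R²)^(1/4), so
T_Y/T_P = (7.91 / 5.00²)^(1/4) = (0.3164)^(1/4) = 0.7500.

0.750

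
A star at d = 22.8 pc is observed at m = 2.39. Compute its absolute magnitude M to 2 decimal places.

M = m − 5 log₁₀(d/10 pc) = 2.39 − 5 log₁₀(22.8/10)
  = 2.39 − 5 × 0.358 = 2.39 − 1.79 = 0.60.

0.60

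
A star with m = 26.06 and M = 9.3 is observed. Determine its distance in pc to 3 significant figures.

2.25×10^4 pc

m − M = 5 log₁₀(d/10 pc)
26.06 − (9.3) = 16.76 = 5 log₁₀(d/10)
d = 10 × 10^(16.76/5) = 10 × 10^3.352 = 2.249×10^4 pc.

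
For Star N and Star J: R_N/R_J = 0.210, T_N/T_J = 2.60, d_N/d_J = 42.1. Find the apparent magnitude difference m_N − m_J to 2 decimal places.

L_N/L_J = (0.210)²(2.60)⁴ = 2.015.
F_N/F_J = (L_N/L_J)/(d_N/d_J)² = 2.015/1772 = 0.001137.
m_N − m_J = −2.5 log₁₀(0.001137) = 7.36.

7.36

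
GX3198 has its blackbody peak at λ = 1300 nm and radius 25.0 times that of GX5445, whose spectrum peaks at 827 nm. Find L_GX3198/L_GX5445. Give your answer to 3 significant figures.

Wien's law gives T ∝ 1/λ_max, so T_GX3198/T_GX5445 = λ_GX5445/λ_GX3198 = 827/1300 = 0.6362.
Then L ∝ R²T⁴ gives L_GX3198/L_GX5445 = (25.0)² × (0.6362)⁴ = 625.0 × 0.1638 = 102.4.

102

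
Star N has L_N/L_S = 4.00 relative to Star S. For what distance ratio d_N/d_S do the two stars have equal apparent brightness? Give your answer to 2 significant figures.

2.0

Equal flux requires L_N/d_N² = L_S/d_S², so d_N/d_S = √(L_N/L_S)
= √(4.00) = 2.000.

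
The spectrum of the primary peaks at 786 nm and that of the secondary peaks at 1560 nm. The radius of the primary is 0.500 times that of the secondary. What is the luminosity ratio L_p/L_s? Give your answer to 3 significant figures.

3.88

Wien's law gives T ∝ 1/λ_max, so T_p/T_s = λ_s/λ_p = 1560/786 = 1.985.
Then L ∝ R²T⁴ gives L_p/L_s = (0.500)² × (1.985)⁴ = 0.2500 × 15.52 = 3.879.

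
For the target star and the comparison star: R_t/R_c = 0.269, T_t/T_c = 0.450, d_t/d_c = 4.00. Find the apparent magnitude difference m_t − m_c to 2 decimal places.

L_t/L_c = (0.269)²(0.450)⁴ = 0.002967.
F_t/F_c = (L_t/L_c)/(d_t/d_c)² = 0.002967/16.00 = 1.855×10^-4.
m_t − m_c = −2.5 log₁₀(1.855×10^-4) = 9.33.

9.33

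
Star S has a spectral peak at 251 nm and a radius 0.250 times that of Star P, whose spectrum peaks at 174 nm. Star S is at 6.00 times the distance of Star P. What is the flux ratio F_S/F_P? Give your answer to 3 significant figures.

4.01×10^-4

Wien's law: T_S/T_P = λ_P/λ_S = 174/251 = 0.6932.
L_S/L_P = (R_S/R_P)²(T_S/T_P)⁴ = (0.250)²(0.6932)⁴ = 0.01443.
F_S/F_P = (L_S/L_P)/(d_S/d_P)² = 0.01443/(6.00)² = 4.009×10^-4.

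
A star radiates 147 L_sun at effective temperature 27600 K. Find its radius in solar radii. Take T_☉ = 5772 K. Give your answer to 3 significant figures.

0.530 solar radii

R/R_☉ = √(L/L_☉) / (T/T_☉)² = √(147) / (4.782)²
       = 12.12 / 22.86 = 0.5303.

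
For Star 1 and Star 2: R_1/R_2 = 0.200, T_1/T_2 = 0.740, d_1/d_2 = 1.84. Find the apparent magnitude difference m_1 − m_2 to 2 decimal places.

L_1/L_2 = (0.200)²(0.740)⁴ = 0.01199.
F_1/F_2 = (L_1/L_2)/(d_1/d_2)² = 0.01199/3.386 = 0.003543.
m_1 − m_2 = −2.5 log₁₀(0.003543) = 6.13.

6.13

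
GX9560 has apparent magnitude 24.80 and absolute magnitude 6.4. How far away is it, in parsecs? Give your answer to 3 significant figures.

m − M = 5 log₁₀(d/10 pc)
24.80 − (6.4) = 18.40 = 5 log₁₀(d/10)
d = 10 × 10^(18.40/5) = 10 × 10^3.680 = 4.786×10^4 pc.

4.79×10^4 pc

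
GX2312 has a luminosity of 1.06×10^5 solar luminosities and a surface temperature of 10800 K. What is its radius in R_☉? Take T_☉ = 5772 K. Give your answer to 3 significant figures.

R/R_☉ = √(L/L_☉) / (T/T_☉)² = √(1.06×10^5) / (1.871)²
       = 325.6 / 3.501 = 92.99.

93.0 R_☉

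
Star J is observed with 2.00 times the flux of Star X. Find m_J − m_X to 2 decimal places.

m_J − m_X = −2.5 log₁₀(F_J/F_X) = −2.5 log₁₀(2.00) = −2.5 × (0.301) = -0.753.

-0.75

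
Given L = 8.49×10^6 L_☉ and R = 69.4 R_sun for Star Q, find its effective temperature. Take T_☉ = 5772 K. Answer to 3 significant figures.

3.74×10^4 K

T/T_☉ = (L/L_☉)^(1/4) / (R/R_☉)^(1/2)
T = 5772 × (8.49×10^6)^(1/4) / √(69.4) = 5772 × 53.98 / 8.331 = 3.740×10^4 K.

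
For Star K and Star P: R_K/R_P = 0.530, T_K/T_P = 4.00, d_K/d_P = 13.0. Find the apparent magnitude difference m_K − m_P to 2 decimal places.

L_K/L_P = (0.530)²(4.00)⁴ = 71.91.
F_K/F_P = (L_K/L_P)/(d_K/d_P)² = 71.91/169.0 = 0.4255.
m_K − m_P = −2.5 log₁₀(0.4255) = 0.93.

0.93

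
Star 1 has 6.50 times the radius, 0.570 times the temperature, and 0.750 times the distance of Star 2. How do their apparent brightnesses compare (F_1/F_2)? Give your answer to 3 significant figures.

L_1/L_2 = (R_1/R_2)²(T_1/T_2)⁴ = (6.50)² × (0.570)⁴ = 4.460.
F_1/F_2 = (L_1/L_2)/(d_1/d_2)² = 4.460 / (0.750)² = 7.929.

7.93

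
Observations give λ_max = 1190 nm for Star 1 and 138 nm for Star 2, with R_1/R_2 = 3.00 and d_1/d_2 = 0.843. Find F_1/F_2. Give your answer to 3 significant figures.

0.00229

Wien's law: T_1/T_2 = λ_2/λ_1 = 138/1190 = 0.1160.
L_1/L_2 = (R_1/R_2)²(T_1/T_2)⁴ = (3.00)²(0.1160)⁴ = 0.001628.
F_1/F_2 = (L_1/L_2)/(d_1/d_2)² = 0.001628/(0.843)² = 0.002290.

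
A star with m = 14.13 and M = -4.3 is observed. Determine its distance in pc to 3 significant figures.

4.85×10^4 pc

m − M = 5 log₁₀(d/10 pc)
14.13 − (-4.3) = 18.43 = 5 log₁₀(d/10)
d = 10 × 10^(18.43/5) = 10 × 10^3.686 = 4.853×10^4 pc.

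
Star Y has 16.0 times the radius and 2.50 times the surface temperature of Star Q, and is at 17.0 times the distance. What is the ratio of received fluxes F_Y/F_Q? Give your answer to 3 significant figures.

L_Y/L_Q = (R_Y/R_Q)²(T_Y/T_Q)⁴ = (16.0)² × (2.50)⁴ = 1.000×10^4.
F_Y/F_Q = (L_Y/L_Q)/(d_Y/d_Q)² = 1.000×10^4 / (17.0)² = 34.60.

34.6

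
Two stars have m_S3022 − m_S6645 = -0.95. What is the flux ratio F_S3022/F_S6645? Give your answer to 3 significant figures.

2.40

F_S3022/F_S6645 = 10^(−(m_S3022 − m_S6645)/2.5) = 10^(0.95/2.5) = 10^0.380 = 2.399.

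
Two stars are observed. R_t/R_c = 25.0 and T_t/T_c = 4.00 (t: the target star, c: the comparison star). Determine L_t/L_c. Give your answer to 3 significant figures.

1.60×10^5

From the Stefan–Boltzmann law, L ∝ R²T⁴, so
L_t/L_c = (R_t/R_c)² (T_t/T_c)⁴ = (25.0)² × (4.00)⁴ = 625.0 × 256.0 = 1.600×10^5.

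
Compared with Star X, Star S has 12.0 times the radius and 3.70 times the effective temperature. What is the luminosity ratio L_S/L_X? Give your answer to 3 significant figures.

From the Stefan–Boltzmann law, L ∝ R²T⁴, so
L_S/L_X = (R_S/R_X)² (T_S/T_X)⁴ = (12.0)² × (3.70)⁴ = 144.0 × 187.4 = 2.699×10^4.

2.70×10^4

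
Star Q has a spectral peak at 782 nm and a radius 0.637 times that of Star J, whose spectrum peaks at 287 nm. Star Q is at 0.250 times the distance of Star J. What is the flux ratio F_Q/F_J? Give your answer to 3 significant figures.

0.118

Wien's law: T_Q/T_J = λ_J/λ_Q = 287/782 = 0.3670.
L_Q/L_J = (R_Q/R_J)²(T_Q/T_J)⁴ = (0.637)²(0.3670)⁴ = 0.007362.
F_Q/F_J = (L_Q/L_J)/(d_Q/d_J)² = 0.007362/(0.250)² = 0.1178.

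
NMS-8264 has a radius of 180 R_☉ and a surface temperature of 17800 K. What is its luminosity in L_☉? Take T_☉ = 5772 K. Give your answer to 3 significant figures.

2.93×10^6 L_☉

L/L_☉ = (R/R_☉)² (T/T_☉)⁴ = (180)² × (17800/5772)⁴
       = 3.240×10^4 × (3.084)⁴ = 3.240×10^4 × 90.44 = 2.930×10^6.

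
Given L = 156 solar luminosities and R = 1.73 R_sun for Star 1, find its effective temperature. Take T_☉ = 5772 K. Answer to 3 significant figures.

T/T_☉ = (L/L_☉)^(1/4) / (R/R_☉)^(1/2)
T = 5772 × (156)^(1/4) / √(1.73) = 5772 × 3.534 / 1.315 = 1.551×10^4 K.

1.55×10^4 K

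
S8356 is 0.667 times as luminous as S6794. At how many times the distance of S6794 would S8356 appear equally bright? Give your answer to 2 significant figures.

Equal flux requires L_S8356/d_S8356² = L_S6794/d_S6794², so d_S8356/d_S6794 = √(L_S8356/L_S6794)
= √(0.667) = 0.8167.

0.82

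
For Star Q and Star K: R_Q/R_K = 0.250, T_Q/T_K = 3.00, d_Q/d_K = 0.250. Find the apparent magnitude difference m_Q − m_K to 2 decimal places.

-4.77

L_Q/L_K = (0.250)²(3.00)⁴ = 5.062.
F_Q/F_K = (L_Q/L_K)/(d_Q/d_K)² = 5.062/0.06250 = 81.00.
m_Q − m_K = −2.5 log₁₀(81.00) = -4.77.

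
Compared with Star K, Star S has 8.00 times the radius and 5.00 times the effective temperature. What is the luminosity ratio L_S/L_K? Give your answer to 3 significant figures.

From the Stefan–Boltzmann law, L ∝ R²T⁴, so
L_S/L_K = (R_S/R_K)² (T_S/T_K)⁴ = (8.00)² × (5.00)⁴ = 64.00 × 625.0 = 4.000×10^4.

4.00×10^4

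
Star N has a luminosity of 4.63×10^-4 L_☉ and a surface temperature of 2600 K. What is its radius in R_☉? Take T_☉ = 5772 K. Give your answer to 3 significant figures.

R/R_☉ = √(L/L_☉) / (T/T_☉)² = √(4.63×10^-4) / (0.4505)²
       = 0.02152 / 0.2029 = 0.1060.

0.106 R_☉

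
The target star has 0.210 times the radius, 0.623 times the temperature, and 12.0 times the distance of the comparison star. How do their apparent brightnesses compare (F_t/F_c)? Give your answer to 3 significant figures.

L_t/L_c = (R_t/R_c)²(T_t/T_c)⁴ = (0.210)² × (0.623)⁴ = 0.006643.
F_t/F_c = (L_t/L_c)/(d_t/d_c)² = 0.006643 / (12.0)² = 4.613×10^-5.

4.61×10^-5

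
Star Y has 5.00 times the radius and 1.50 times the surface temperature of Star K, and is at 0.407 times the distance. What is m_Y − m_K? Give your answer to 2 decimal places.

-7.21

L_Y/L_K = (5.00)²(1.50)⁴ = 126.6.
F_Y/F_K = (L_Y/L_K)/(d_Y/d_K)² = 126.6/0.1656 = 764.0.
m_Y − m_K = −2.5 log₁₀(764.0) = -7.21.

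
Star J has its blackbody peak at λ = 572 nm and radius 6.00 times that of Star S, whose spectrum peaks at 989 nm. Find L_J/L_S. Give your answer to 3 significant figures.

Wien's law gives T ∝ 1/λ_max, so T_J/T_S = λ_S/λ_J = 989/572 = 1.729.
Then L ∝ R²T⁴ gives L_J/L_S = (6.00)² × (1.729)⁴ = 36.00 × 8.937 = 321.7.

322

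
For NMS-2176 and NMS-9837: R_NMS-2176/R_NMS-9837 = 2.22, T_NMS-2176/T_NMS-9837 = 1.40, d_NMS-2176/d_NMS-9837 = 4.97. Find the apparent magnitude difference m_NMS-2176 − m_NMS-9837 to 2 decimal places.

L_NMS-2176/L_NMS-9837 = (2.22)²(1.40)⁴ = 18.93.
F_NMS-2176/F_NMS-9837 = (L_NMS-2176/L_NMS-9837)/(d_NMS-2176/d_NMS-9837)² = 18.93/24.70 = 0.7665.
m_NMS-2176 − m_NMS-9837 = −2.5 log₁₀(0.7665) = 0.29.

0.29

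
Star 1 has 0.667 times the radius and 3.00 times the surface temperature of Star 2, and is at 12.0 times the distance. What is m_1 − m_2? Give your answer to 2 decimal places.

L_1/L_2 = (0.667)²(3.00)⁴ = 36.04.
F_1/F_2 = (L_1/L_2)/(d_1/d_2)² = 36.04/144.0 = 0.2503.
m_1 − m_2 = −2.5 log₁₀(0.2503) = 1.50.

1.50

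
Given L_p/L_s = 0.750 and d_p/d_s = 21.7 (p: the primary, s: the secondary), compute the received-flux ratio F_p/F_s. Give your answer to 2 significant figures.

0.0016

F = L/(4πd²), so F_p/F_s = (L_p/L_s) / (d_p/d_s)²
= 0.750 / (21.7)² = 0.750 / 470.9 = 0.001593.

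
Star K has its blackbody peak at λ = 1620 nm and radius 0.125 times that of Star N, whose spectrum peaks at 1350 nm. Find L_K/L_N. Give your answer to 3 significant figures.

0.00754

Wien's law gives T ∝ 1/λ_max, so T_K/T_N = λ_N/λ_K = 1350/1620 = 0.8333.
Then L ∝ R²T⁴ gives L_K/L_N = (0.125)² × (0.8333)⁴ = 0.01562 × 0.4823 = 0.007535.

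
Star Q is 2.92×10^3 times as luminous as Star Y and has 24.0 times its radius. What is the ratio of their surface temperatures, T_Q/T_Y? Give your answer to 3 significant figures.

L ∝ R²T⁴ gives T ∝ (L/R²)^(1/4), so
T_Q/T_Y = (2.92×10^3 / 24.0²)^(1/4) = (5.069)^(1/4) = 1.501.

1.50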